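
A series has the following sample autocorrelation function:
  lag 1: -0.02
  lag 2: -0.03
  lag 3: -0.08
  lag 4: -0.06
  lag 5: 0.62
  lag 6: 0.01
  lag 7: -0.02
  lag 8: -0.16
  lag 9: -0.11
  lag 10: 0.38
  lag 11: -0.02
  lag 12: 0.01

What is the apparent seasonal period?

The largest autocorrelation is r_5 = 0.62, with a weaker echo at lag 10 (0.38); the remaining lags stay at or below 0.01.
The dominant spike at lag 5 indicates a seasonal period of 5.

5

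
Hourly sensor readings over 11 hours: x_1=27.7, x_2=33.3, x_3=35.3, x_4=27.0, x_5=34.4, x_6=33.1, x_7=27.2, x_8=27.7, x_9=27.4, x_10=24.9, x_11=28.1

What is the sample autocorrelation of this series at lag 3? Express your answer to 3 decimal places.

Mean x̄ = (27.7 + 33.3 + 35.3 + 27.0 + 34.4 + 33.1 + 27.2 + 27.7 + 27.4 + 24.9 + 28.1)/11 = 29.6455
Numerator Σ_{t=1}^{8}(x_t−x̄)(x_{t+3}−x̄) = 46.1302
Denominator Σ(x_t−x̄)² = 130.3673
r_3 = 46.1302 / 130.3673 = 0.354

0.354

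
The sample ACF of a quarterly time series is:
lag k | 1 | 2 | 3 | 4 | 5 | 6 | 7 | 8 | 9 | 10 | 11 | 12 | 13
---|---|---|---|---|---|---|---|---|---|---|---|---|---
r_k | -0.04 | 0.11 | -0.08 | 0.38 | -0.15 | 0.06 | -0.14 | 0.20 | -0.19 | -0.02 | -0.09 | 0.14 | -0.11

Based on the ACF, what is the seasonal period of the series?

The largest autocorrelation is r_4 = 0.38, with a weaker echo at lag 8 (0.20); the remaining lags stay at or below 0.14.
The dominant spike at lag 4 indicates a seasonal period of 4.

4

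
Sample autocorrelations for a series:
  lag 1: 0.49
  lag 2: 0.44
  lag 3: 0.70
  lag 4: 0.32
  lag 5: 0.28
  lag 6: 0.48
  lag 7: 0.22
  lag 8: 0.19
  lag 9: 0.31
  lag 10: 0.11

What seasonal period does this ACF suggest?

The largest autocorrelation is r_3 = 0.70; the remaining lags stay at or below 0.49. The elevated value at lag 1 (0.49), dropping to 0.44 at lag 2, reflects decaying short-term dependence rather than seasonality.
The dominant spike at lag 3 indicates a seasonal period of 3.

3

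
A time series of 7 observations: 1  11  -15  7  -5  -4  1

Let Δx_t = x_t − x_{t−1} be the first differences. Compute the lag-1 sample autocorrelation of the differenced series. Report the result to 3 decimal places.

First differences Δx: 10, -26, 22, -12, 1, 5
Mean of differences = 0.0000
Numerator Σ(Δx_t−Δx̄)(Δx_{t+1}−Δx̄) = -1103.0000
Denominator Σ(Δx_t−Δx̄)² = 1430.0000
r_1(Δx) = -1103.0000 / 1430.0000 = -0.771

-0.771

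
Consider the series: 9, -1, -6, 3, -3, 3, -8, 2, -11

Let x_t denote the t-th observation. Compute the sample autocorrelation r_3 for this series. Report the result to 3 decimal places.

-0.165

Mean x̄ = (9 − 1 − 6 + 3 − 3 + 3 − 8 + 2 − 11)/9 = -1.3333
Numerator Σ_{t=1}^{6}(x_t−x̄)(x_{t+3}−x̄) = -52.3333
Denominator Σ(x_t−x̄)² = 318.0000
r_3 = -52.3333 / 318.0000 = -0.165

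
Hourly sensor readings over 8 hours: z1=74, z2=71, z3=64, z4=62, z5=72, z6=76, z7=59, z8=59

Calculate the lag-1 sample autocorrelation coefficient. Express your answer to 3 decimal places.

0.128

Mean z̄ = (74 + 71 + 64 + 62 + 72 + 76 + 59 + 59)/8 = 67.1250
Deviations from mean: 6.8750, 3.8750, -3.1250, -5.1250, 4.8750, 8.8750, -8.1250, -8.1250
Σ(z_t−z̄)(z_{t+1}−z̄) = (26.6406) + (-12.1094) + (16.0156) + (-24.9844) + (43.2656) + (-72.1094) + (66.0156) = 42.7344
Denominator Σ(z_t−z̄)² = 332.8750
r_1 = 42.7344 / 332.8750 = 0.128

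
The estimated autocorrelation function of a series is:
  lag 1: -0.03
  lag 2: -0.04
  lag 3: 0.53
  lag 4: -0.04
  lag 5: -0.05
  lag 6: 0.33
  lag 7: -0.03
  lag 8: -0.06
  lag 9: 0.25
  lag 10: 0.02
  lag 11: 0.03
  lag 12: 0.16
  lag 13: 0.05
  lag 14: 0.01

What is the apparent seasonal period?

The largest autocorrelation is r_3 = 0.53, with weaker echoes at lags 6 (0.33), 9 (0.25) and 12 (0.16); the remaining lags stay at or below 0.05.
The dominant spike at lag 3 indicates a seasonal period of 3.

3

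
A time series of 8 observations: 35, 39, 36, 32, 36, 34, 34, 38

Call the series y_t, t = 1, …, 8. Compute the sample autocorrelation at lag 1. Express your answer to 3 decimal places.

Mean ȳ = (35 + 39 + 36 + 32 + 36 + 34 + 34 + 38)/8 = 35.5000
Deviations from mean: -0.5000, 3.5000, 0.5000, -3.5000, 0.5000, -1.5000, -1.5000, 2.5000
Numerator Σ_{t=1}^{7}(y_t−ȳ)(y_{t+1}−ȳ) = -5.7500
Denominator Σ(y_t−ȳ)² = 36.0000
r_1 = -5.7500 / 36.0000 = -0.160

-0.160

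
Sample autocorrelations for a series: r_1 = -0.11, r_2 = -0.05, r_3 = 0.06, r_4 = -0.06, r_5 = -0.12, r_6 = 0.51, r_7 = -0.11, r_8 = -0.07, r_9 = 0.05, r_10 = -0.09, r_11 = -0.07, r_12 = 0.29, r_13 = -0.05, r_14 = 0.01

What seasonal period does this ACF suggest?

The largest autocorrelation is r_6 = 0.51, with a weaker echo at lag 12 (0.29); the remaining lags stay at or below 0.06.
The dominant spike at lag 6 indicates a seasonal period of 6.

6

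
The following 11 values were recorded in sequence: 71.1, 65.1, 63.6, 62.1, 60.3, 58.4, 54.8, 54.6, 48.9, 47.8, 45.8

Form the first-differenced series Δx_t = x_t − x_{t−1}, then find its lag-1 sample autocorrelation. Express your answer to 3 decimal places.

First differences Δx: -6.0, -1.5, -1.5, -1.8, -1.9, -3.6, -0.2, -5.7, -1.1, -2.0
Mean of differences = -2.5300
Numerator Σ(Δx_t−Δx̄)(Δx_{t+1}−Δx̄) = -15.6299
Denominator Σ(Δx_t−Δx̄)² = 34.0410
r_1(Δx) = -15.6299 / 34.0410 = -0.459

-0.459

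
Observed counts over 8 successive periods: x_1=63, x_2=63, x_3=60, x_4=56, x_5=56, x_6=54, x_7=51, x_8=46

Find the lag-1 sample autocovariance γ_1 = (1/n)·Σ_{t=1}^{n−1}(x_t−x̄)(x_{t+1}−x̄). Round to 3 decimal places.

Mean x̄ = (63 + 63 + 60 + 56 + 56 + 54 + 51 + 46)/8 = 56.1250
Deviations: 6.8750, 6.8750, 3.8750, -0.1250, -0.1250, -2.1250, -5.1250, -10.1250
Σ_{t=1}^{7}(x_t−x̄)(x_{t+1}−x̄) = 136.4844
γ_1 = 136.4844 / 8 = 17.061

17.061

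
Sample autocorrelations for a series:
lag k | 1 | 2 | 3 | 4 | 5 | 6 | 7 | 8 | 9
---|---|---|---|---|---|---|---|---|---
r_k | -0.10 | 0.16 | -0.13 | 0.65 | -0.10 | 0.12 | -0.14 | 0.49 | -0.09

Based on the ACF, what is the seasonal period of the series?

4

The largest autocorrelation is r_4 = 0.65, with a weaker echo at lag 8 (0.49); the remaining lags stay at or below 0.16.
The dominant spike at lag 4 indicates a seasonal period of 4.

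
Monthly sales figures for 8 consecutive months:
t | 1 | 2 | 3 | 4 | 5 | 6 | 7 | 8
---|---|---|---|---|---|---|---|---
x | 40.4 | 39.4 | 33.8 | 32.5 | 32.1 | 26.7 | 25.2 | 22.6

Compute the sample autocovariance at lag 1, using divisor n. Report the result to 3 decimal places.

21.843

Mean x̄ = (40.4 + 39.4 + 33.8 + 32.5 + 32.1 + 26.7 + 25.2 + 22.6)/8 = 31.5875
Deviations: 8.8125, 7.8125, 2.2125, 0.9125, 0.5125, -4.8875, -6.3875, -8.9875
Σ_{t=1}^{7}(x_t−x̄)(x_{t+1}−x̄) = 174.7411
γ_1 = 174.7411 / 8 = 21.843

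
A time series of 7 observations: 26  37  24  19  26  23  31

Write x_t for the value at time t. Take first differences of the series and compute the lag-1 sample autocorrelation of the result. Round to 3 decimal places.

First differences Δx: 11, -13, -5, 7, -3, 8
Mean of differences = 0.8333
Numerator Σ(Δx_t−Δx̄)(Δx_{t+1}−Δx̄) = -147.0278
Denominator Σ(Δx_t−Δx̄)² = 432.8333
r_1(Δx) = -147.0278 / 432.8333 = -0.340

-0.340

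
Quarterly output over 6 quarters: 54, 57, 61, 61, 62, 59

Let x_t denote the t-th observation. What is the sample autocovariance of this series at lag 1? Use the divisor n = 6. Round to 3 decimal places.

Mean x̄ = (54 + 57 + 61 + 61 + 62 + 59)/6 = 59.0000
Deviations: -5.0000, -2.0000, 2.0000, 2.0000, 3.0000, 0.0000
Σ_{t=1}^{5}(x_t−x̄)(x_{t+1}−x̄) = 16.0000
γ_1 = 16.0000 / 6 = 2.667

2.667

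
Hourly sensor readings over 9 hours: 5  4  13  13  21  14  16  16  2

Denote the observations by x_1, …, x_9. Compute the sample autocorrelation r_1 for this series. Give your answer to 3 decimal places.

Mean x̄ = (5 + 4 + 13 + 13 + 21 + 14 + 16 + 16 + 2)/9 = 11.5556
Numerator Σ_{t=1}^{8}(x_t−x̄)(x_{t+1}−x̄) = 65.5802
Denominator Σ(x_t−x̄)² = 330.2222
r_1 = 65.5802 / 330.2222 = 0.199

0.199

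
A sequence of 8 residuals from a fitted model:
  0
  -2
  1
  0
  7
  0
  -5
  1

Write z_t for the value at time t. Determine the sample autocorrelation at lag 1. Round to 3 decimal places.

Mean z̄ = (0 − 2 + 1 + 0 + 7 + 0 − 5 + 1)/8 = 0.2500
Σ(z_t−z̄)(z_{t+1}−z̄) = (0.5625) + (-1.6875) + (-0.1875) + (-1.6875) + (-1.6875) + (1.3125) + (-3.9375) = -7.3125
Denominator Σ(z_t−z̄)² = 79.5000
r_1 = -7.3125 / 79.5000 = -0.092

-0.092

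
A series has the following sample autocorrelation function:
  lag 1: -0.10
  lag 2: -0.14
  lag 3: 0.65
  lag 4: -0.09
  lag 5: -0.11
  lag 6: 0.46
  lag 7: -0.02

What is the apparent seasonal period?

3

The largest autocorrelation is r_3 = 0.65, with a weaker echo at lag 6 (0.46); the remaining lags stay at or below -0.02.
The dominant spike at lag 3 indicates a seasonal period of 3.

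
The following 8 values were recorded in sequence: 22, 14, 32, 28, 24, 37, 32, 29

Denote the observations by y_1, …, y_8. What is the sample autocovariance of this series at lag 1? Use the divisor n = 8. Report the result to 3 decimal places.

3.836

Mean ȳ = (22 + 14 + 32 + 28 + 24 + 37 + 32 + 29)/8 = 27.2500
Deviations: -5.2500, -13.2500, 4.7500, 0.7500, -3.2500, 9.7500, 4.7500, 1.7500
Σ_{t=1}^{7}(y_t−ȳ)(y_{t+1}−ȳ) = 30.6875
γ_1 = 30.6875 / 8 = 3.836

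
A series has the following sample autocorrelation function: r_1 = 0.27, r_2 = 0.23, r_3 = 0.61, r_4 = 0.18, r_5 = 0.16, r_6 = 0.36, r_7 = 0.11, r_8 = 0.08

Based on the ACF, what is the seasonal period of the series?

3

The largest autocorrelation is r_3 = 0.61, with a weaker echo at lag 6 (0.36); the remaining lags stay at or below 0.27. The elevated value at lag 1 (0.27), dropping to 0.23 at lag 2, reflects decaying short-term dependence rather than seasonality.
The dominant spike at lag 3 indicates a seasonal period of 3.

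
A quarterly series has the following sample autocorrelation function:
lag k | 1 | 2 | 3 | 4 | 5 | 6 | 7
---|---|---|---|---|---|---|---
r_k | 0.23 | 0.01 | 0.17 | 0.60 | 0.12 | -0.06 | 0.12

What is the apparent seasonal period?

4

The largest autocorrelation is r_4 = 0.60; the remaining lags stay at or below 0.23. The elevated value at lag 1 (0.23), dropping to 0.01 at lag 2, reflects decaying short-term dependence rather than seasonality.
The dominant spike at lag 4 indicates a seasonal period of 4.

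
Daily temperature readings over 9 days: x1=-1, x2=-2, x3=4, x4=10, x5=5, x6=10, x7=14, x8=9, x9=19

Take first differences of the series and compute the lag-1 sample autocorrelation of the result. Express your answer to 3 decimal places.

First differences Δx: -1, 6, 6, -5, 5, 4, -5, 10
Mean of differences = 2.5000
Numerator Σ(Δx_t−Δx̄)(Δx_{t+1}−Δx̄) = -108.7500
Denominator Σ(Δx_t−Δx̄)² = 214.0000
r_1(Δx) = -108.7500 / 214.0000 = -0.508

-0.508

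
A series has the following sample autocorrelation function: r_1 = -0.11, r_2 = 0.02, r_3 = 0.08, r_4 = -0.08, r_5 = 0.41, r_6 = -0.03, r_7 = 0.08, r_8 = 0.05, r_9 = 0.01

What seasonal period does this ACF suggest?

The largest autocorrelation is r_5 = 0.41; the remaining lags stay at or below 0.08.
The dominant spike at lag 5 indicates a seasonal period of 5.

5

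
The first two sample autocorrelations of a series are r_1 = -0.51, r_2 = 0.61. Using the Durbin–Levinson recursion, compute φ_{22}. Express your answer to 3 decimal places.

0.473

φ_{22} = (r_2 − r_1²) / (1 − r_1²)
r_1² = (-0.51)² = 0.2601
Numerator = 0.61 − 0.2601 = 0.3499; denominator = 1 − 0.2601 = 0.7399
φ_{22} = 0.3499 / 0.7399 = 0.473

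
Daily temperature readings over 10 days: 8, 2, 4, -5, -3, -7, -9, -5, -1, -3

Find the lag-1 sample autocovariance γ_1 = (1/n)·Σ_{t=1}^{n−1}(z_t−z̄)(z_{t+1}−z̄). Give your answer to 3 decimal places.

10.679

Mean z̄ = (8 + 2 + 4 − 5 − 3 − 7 − 9 − 5 − 1 − 3)/10 = -1.9000
Σ_{t=1}^{9}(z_t−z̄)(z_{t+1}−z̄) = 106.7900
γ_1 = 106.7900 / 10 = 10.679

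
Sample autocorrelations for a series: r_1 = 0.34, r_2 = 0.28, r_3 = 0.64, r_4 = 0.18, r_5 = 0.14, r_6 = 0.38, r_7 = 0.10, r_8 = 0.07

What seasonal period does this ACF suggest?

3

The largest autocorrelation is r_3 = 0.64, with a weaker echo at lag 6 (0.38); the remaining lags stay at or below 0.34. The elevated value at lag 1 (0.34), dropping to 0.28 at lag 2, reflects decaying short-term dependence rather than seasonality.
The dominant spike at lag 3 indicates a seasonal period of 3.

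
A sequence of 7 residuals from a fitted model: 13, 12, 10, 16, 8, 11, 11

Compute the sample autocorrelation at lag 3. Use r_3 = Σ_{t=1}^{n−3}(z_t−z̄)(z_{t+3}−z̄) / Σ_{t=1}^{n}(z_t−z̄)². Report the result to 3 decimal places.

Mean z̄ = (13 + 12 + 10 + 16 + 8 + 11 + 11)/7 = 11.5714
Σ(z_t−z̄)(z_{t+3}−z̄) = (6.3265) + (-1.5306) + (0.8980) + (-2.5306) = 3.1633
Denominator Σ(z_t−z̄)² = 37.7143
r_3 = 3.1633 / 37.7143 = 0.084

0.084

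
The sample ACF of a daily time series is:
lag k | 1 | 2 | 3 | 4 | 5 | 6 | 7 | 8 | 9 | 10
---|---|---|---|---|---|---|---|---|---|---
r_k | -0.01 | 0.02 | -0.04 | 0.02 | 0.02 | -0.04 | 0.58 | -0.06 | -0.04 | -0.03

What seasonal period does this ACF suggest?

The largest autocorrelation is r_7 = 0.58; the remaining lags stay at or below 0.02.
The dominant spike at lag 7 indicates a seasonal period of 7.

7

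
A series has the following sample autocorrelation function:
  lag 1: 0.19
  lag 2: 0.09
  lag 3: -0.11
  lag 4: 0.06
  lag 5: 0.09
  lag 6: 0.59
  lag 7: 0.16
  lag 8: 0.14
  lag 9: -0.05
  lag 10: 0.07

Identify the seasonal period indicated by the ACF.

The largest autocorrelation is r_6 = 0.59; the remaining lags stay at or below 0.19.
The dominant spike at lag 6 indicates a seasonal period of 6.

6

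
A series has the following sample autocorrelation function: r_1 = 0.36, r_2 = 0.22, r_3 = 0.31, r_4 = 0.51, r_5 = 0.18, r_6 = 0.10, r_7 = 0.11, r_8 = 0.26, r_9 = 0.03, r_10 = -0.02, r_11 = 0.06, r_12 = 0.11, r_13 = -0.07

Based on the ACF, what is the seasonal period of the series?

4

The largest autocorrelation is r_4 = 0.51; the remaining lags stay at or below 0.36. The elevated value at lag 1 (0.36), dropping to 0.22 at lag 2, reflects decaying short-term dependence rather than seasonality.
The dominant spike at lag 4 indicates a seasonal period of 4.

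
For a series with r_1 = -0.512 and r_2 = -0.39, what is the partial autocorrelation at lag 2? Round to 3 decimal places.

-0.884

φ_{22} = (r_2 − r_1²) / (1 − r_1²)
r_1² = (-0.512)² = 0.262144
Numerator = -0.39 − 0.2621 = -0.6521; denominator = 1 − 0.2621 = 0.7379
φ_{22} = -0.6521 / 0.7379 = -0.884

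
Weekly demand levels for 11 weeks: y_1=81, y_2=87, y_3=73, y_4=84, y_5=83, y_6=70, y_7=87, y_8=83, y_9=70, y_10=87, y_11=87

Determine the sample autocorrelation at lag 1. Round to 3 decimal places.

Mean ȳ = (81 + 87 + 73 + 84 + 83 + 70 + 87 + 83 + 70 + 87 + 87)/11 = 81.0909
Numerator Σ_{t=1}^{10}(y_t−ȳ)(y_{t+1}−ȳ) = -193.5537
Denominator Σ(y_t−ȳ)² = 466.9091
r_1 = -193.5537 / 466.9091 = -0.415

-0.415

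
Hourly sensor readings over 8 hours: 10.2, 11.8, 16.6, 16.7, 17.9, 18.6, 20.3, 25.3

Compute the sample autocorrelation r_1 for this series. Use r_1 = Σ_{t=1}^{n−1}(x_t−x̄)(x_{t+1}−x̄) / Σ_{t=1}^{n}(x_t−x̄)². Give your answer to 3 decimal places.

0.456

Mean x̄ = (10.2 + 11.8 + 16.6 + 16.7 + 17.9 + 18.6 + 20.3 + 25.3)/8 = 17.1750
Σ(x_t−x̄)(x_{t+1}−x̄) = (37.4906) + (3.0906) + (0.2731) + (-0.3444) + (1.0331) + (4.4531) + (25.3906) = 71.3869
Denominator Σ(x_t−x̄)² = 156.4350
r_1 = 71.3869 / 156.4350 = 0.456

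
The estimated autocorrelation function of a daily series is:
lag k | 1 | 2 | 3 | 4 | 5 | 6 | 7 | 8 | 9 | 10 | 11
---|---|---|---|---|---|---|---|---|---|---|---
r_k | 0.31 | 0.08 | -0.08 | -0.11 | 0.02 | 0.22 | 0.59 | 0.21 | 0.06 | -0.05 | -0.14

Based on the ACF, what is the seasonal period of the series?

7

The largest autocorrelation is r_7 = 0.59; the remaining lags stay at or below 0.31. The elevated value at lag 1 (0.31), dropping to 0.08 at lag 2, reflects decaying short-term dependence rather than seasonality.
The dominant spike at lag 7 indicates a seasonal period of 7.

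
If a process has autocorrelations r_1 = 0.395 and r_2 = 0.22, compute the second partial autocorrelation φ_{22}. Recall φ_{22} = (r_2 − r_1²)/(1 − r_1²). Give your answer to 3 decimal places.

0.076

φ_{22} = (r_2 − r_1²) / (1 − r_1²)
r_1² = (0.395)² = 0.156025
Numerator = 0.22 − 0.1560 = 0.0640; denominator = 1 − 0.1560 = 0.8440
φ_{22} = 0.0640 / 0.8440 = 0.076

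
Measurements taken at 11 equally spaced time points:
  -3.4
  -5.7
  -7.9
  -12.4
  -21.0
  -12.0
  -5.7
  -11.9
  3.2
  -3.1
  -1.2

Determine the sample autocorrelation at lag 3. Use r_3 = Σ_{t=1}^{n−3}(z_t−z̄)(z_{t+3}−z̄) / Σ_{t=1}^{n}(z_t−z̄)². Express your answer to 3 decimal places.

Mean z̄ = (-3.4 − 5.7 − 7.9 − 12.4 − 21.0 − 12.0 − 5.7 − 11.9 + 3.2 − 3.1 − 1.2)/11 = -7.3727
Numerator Σ_{t=1}^{8}(z_t−z̄)(z_{t+3}−z̄) = -56.7631
Denominator Σ(z_t−z̄)² = 442.6818
r_3 = -56.7631 / 442.6818 = -0.128

-0.128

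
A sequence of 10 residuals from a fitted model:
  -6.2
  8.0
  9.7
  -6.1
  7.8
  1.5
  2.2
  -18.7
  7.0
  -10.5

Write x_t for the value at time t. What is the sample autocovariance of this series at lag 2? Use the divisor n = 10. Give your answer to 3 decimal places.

Mean x̄ = (-6.2 + 8.0 + 9.7 − 6.1 + 7.8 + 1.5 + 2.2 − 18.7 + 7.0 − 10.5)/10 = -0.5300
Σ_{t=1}^{8}(x_t−x̄)(x_{t+2}−x̄) = 155.9602
γ_2 = 155.9602 / 10 = 15.596

15.596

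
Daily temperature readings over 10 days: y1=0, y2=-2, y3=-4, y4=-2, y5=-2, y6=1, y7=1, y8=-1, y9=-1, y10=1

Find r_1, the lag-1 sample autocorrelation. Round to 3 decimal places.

0.329

Mean ȳ = (0 − 2 − 4 − 2 − 2 + 1 + 1 − 1 − 1 + 1)/10 = -0.9000
Numerator Σ_{t=1}^{9}(y_t−ȳ)(y_{t+1}−ȳ) = 8.1900
Denominator Σ(y_t−ȳ)² = 24.9000
r_1 = 8.1900 / 24.9000 = 0.329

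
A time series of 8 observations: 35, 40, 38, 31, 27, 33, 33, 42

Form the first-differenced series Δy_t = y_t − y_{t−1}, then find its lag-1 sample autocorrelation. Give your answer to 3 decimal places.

0.069

First differences Δy: 5, -2, -7, -4, 6, 0, 9
Mean of differences = 1.0000
Numerator Σ(Δy_t−Δȳ)(Δy_{t+1}−Δȳ) = 14.0000
Denominator Σ(Δy_t−Δȳ)² = 204.0000
r_1(Δy) = 14.0000 / 204.0000 = 0.069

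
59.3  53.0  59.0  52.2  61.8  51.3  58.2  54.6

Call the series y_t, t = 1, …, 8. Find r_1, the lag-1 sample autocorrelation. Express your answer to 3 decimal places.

Mean ȳ = (59.3 + 53.0 + 59.0 + 52.2 + 61.8 + 51.3 + 58.2 + 54.6)/8 = 56.1750
Deviations from mean: 3.1250, -3.1750, 2.8250, -3.9750, 5.6250, -4.8750, 2.0250, -1.5750
Σ(y_t−ȳ)(y_{t+1}−ȳ) = (-9.9219) + (-8.9694) + (-11.2294) + (-22.3594) + (-27.4219) + (-9.8719) + (-3.1894) = -92.9631
Denominator Σ(y_t−ȳ)² = 105.6150
r_1 = -92.9631 / 105.6150 = -0.880

-0.880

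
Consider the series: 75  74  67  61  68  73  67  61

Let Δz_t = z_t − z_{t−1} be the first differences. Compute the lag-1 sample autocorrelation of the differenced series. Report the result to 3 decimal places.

First differences Δz: -1, -7, -6, 7, 5, -6, -6
Mean of differences = -2.0000
Numerator Σ(Δz_t−Δz̄)(Δz_{t+1}−Δz̄) = 30.0000
Denominator Σ(Δz_t−Δz̄)² = 204.0000
r_1(Δz) = 30.0000 / 204.0000 = 0.147

0.147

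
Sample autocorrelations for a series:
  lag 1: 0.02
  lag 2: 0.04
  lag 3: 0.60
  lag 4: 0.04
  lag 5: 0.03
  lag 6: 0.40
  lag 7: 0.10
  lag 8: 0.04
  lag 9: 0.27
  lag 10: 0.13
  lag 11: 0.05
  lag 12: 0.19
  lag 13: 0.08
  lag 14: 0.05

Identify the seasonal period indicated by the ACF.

The largest autocorrelation is r_3 = 0.60, with weaker echoes at lags 6 (0.40), 9 (0.27) and 12 (0.19); the remaining lags stay at or below 0.13.
The dominant spike at lag 3 indicates a seasonal period of 3.

3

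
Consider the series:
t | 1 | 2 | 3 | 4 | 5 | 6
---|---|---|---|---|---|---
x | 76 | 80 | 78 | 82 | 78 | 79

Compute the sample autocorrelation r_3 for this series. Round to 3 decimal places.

Mean x̄ = (76 + 80 + 78 + 82 + 78 + 79)/6 = 78.8333
Deviations from mean: -2.8333, 1.1667, -0.8333, 3.1667, -0.8333, 0.1667
Numerator Σ_{t=1}^{3}(x_t−x̄)(x_{t+3}−x̄) = -10.0833
Denominator Σ(x_t−x̄)² = 20.8333
r_3 = -10.0833 / 20.8333 = -0.484

-0.484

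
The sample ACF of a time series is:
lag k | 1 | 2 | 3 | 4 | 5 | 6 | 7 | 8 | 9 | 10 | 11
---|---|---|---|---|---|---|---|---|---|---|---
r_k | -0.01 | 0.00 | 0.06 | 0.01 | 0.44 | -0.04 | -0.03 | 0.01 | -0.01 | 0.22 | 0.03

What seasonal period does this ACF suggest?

5

The largest autocorrelation is r_5 = 0.44, with a weaker echo at lag 10 (0.22); the remaining lags stay at or below 0.06.
The dominant spike at lag 5 indicates a seasonal period of 5.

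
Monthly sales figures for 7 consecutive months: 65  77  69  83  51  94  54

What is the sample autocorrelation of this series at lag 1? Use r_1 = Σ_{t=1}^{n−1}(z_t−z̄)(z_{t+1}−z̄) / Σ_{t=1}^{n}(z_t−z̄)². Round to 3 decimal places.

-0.803

Mean z̄ = (65 + 77 + 69 + 83 + 51 + 94 + 54)/7 = 70.4286
Deviations from mean: -5.4286, 6.5714, -1.4286, 12.5714, -19.4286, 23.5714, -16.4286
Σ(z_t−z̄)(z_{t+1}−z̄) = (-35.6735) + (-9.3878) + (-17.9592) + (-244.2449) + (-457.9592) + (-387.2449) = -1152.4694
Denominator Σ(z_t−z̄)² = 1435.7143
r_1 = -1152.4694 / 1435.7143 = -0.803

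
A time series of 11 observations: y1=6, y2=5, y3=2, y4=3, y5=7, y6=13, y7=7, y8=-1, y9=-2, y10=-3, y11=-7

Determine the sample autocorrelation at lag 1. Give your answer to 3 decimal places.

Mean ȳ = (6 + 5 + 2 + 3 + 7 + 13 + 7 − 1 − 2 − 3 − 7)/11 = 2.7273
Numerator Σ_{t=1}^{10}(y_t−ȳ)(y_{t+1}−ȳ) = 179.0165
Denominator Σ(y_t−ȳ)² = 322.1818
r_1 = 179.0165 / 322.1818 = 0.556

0.556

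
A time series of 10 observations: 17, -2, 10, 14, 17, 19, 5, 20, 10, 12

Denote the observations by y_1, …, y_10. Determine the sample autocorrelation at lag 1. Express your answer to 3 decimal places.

Mean ȳ = (17 − 2 + 10 + 14 + 17 + 19 + 5 + 20 + 10 + 12)/10 = 12.2000
Numerator Σ_{t=1}^{9}(y_t−ȳ)(y_{t+1}−ȳ) = -121.4400
Denominator Σ(y_t−ȳ)² = 419.6000
r_1 = -121.4400 / 419.6000 = -0.289

-0.289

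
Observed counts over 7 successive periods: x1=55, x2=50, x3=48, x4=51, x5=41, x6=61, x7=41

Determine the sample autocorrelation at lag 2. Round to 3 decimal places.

Mean x̄ = (55 + 50 + 48 + 51 + 41 + 61 + 41)/7 = 49.5714
Numerator Σ_{t=1}^{5}(x_t−x̄)(x_{t+2}−x̄) = 95.3469
Denominator Σ(x_t−x̄)² = 311.7143
r_2 = 95.3469 / 311.7143 = 0.306

0.306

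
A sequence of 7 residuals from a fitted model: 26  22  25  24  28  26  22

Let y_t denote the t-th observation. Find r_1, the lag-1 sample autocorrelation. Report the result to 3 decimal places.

Mean ȳ = (26 + 22 + 25 + 24 + 28 + 26 + 22)/7 = 24.7143
Numerator Σ_{t=1}^{6}(y_t−ȳ)(y_{t+1}−ȳ) = -6.0816
Denominator Σ(y_t−ȳ)² = 29.4286
r_1 = -6.0816 / 29.4286 = -0.207

-0.207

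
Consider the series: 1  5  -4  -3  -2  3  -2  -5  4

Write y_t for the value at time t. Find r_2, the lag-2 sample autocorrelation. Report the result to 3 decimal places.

Mean ȳ = (1 + 5 − 4 − 3 − 2 + 3 − 2 − 5 + 4)/9 = -0.3333
Numerator Σ_{t=1}^{7}(y_t−ȳ)(y_{t+2}−ȳ) = -41.8889
Denominator Σ(y_t−ȳ)² = 108.0000
r_2 = -41.8889 / 108.0000 = -0.388

-0.388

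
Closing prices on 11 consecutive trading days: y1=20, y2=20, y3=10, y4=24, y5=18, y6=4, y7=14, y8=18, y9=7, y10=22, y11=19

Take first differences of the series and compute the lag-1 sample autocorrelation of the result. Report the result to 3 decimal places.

First differences Δy: 0, -10, 14, -6, -14, 10, 4, -11, 15, -3
Mean of differences = -0.1000
Numerator Σ(Δy_t−Δȳ)(Δy_{t+1}−Δȳ) = -493.8100
Denominator Σ(Δy_t−Δȳ)² = 998.9000
r_1(Δy) = -493.8100 / 998.9000 = -0.494

-0.494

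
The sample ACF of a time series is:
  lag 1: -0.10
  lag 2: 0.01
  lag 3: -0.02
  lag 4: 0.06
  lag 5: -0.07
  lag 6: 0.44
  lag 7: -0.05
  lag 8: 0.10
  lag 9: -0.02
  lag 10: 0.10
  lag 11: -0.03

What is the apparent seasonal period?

6

The largest autocorrelation is r_6 = 0.44; the remaining lags stay at or below 0.10.
The dominant spike at lag 6 indicates a seasonal period of 6.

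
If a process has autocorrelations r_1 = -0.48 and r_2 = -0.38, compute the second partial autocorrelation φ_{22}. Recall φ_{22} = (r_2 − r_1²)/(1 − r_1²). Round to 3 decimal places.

φ_{22} = (r_2 − r_1²) / (1 − r_1²)
r_1² = (-0.48)² = 0.2304
Numerator = -0.38 − 0.2304 = -0.6104; denominator = 1 − 0.2304 = 0.7696
φ_{22} = -0.6104 / 0.7696 = -0.793

-0.793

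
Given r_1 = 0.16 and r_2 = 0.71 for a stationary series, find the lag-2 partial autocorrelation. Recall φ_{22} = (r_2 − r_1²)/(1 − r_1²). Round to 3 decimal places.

φ_{22} = (r_2 − r_1²) / (1 − r_1²)
r_1² = (0.16)² = 0.0256
Numerator = 0.71 − 0.0256 = 0.6844; denominator = 1 − 0.0256 = 0.9744
φ_{22} = 0.6844 / 0.9744 = 0.702

0.702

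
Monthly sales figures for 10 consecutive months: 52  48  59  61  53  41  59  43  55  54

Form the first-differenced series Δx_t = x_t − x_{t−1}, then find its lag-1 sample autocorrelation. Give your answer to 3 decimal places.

-0.607

First differences Δx: -4, 11, 2, -8, -12, 18, -16, 12, -1
Mean of differences = 0.2222
Numerator Σ(Δx_t−Δx̄)(Δx_{t+1}−Δx̄) = -651.6049
Denominator Σ(Δx_t−Δx̄)² = 1073.5556
r_1(Δx) = -651.6049 / 1073.5556 = -0.607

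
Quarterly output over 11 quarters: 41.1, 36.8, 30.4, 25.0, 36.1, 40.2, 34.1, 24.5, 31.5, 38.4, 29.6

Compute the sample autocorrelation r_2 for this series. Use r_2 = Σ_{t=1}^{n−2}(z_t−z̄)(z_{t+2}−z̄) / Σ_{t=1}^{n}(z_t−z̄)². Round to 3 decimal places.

Mean z̄ = (41.1 + 36.8 + 30.4 + 25.0 + 36.1 + 40.2 + 34.1 + 24.5 + 31.5 + 38.4 + 29.6)/11 = 33.4273
Numerator Σ_{t=1}^{9}(z_t−z̄)(z_{t+2}−z̄) = -213.7942
Denominator Σ(z_t−z̄)² = 326.6818
r_2 = -213.7942 / 326.6818 = -0.654

-0.654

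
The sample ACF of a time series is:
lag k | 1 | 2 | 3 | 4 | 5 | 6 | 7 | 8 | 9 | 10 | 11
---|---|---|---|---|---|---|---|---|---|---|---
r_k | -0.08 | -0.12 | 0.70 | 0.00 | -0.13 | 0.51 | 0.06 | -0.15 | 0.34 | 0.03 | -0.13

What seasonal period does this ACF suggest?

The largest autocorrelation is r_3 = 0.70, with weaker echoes at lags 6 (0.51) and 9 (0.34); the remaining lags stay at or below 0.06.
The dominant spike at lag 3 indicates a seasonal period of 3.

3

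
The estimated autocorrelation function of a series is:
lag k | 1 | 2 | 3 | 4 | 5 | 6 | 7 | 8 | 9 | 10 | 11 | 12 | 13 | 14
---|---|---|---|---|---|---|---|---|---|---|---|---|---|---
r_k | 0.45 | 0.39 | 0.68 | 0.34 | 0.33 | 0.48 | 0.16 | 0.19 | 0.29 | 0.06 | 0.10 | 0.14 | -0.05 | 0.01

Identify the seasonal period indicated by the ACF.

3

The largest autocorrelation is r_3 = 0.68, with a weaker echo at lag 6 (0.48); the remaining lags stay at or below 0.45. The elevated value at lag 1 (0.45), dropping to 0.39 at lag 2, reflects decaying short-term dependence rather than seasonality.
The dominant spike at lag 3 indicates a seasonal period of 3.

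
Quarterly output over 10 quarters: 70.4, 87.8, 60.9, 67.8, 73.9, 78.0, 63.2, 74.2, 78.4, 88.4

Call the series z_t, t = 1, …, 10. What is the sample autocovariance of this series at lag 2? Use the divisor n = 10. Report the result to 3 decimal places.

Mean z̄ = (70.4 + 87.8 + 60.9 + 67.8 + 73.9 + 78.0 + 63.2 + 74.2 + 78.4 + 88.4)/10 = 74.3000
Σ_{t=1}^{8}(z_t−z̄)(z_{t+2}−z̄) = -97.0300
γ_2 = -97.0300 / 10 = -9.703

-9.703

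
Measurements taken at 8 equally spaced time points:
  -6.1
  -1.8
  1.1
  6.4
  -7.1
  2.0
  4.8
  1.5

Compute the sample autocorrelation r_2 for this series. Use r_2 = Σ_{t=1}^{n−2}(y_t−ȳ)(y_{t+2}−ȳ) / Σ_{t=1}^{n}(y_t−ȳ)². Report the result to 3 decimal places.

-0.275

Mean ȳ = (-6.1 − 1.8 + 1.1 + 6.4 − 7.1 + 2.0 + 4.8 + 1.5)/8 = 0.1000
Numerator Σ_{t=1}^{6}(y_t−ȳ)(y_{t+2}−ȳ) = -44.5800
Denominator Σ(y_t−ȳ)² = 162.2400
r_2 = -44.5800 / 162.2400 = -0.275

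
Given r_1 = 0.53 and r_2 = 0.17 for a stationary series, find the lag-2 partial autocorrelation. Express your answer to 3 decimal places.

φ_{22} = (r_2 − r_1²) / (1 − r_1²)
r_1² = (0.53)² = 0.2809
Numerator = 0.17 − 0.2809 = -0.1109; denominator = 1 − 0.2809 = 0.7191
φ_{22} = -0.1109 / 0.7191 = -0.154

-0.154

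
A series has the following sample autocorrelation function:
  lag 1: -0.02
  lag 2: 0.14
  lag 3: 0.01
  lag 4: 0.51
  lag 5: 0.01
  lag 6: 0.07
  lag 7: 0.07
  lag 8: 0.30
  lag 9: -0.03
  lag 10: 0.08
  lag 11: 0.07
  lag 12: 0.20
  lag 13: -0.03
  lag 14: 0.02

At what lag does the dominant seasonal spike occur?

The largest autocorrelation is r_4 = 0.51, with weaker echoes at lags 8 (0.30) and 12 (0.20); the remaining lags stay at or below 0.14.
The dominant spike at lag 4 indicates a seasonal period of 4.

4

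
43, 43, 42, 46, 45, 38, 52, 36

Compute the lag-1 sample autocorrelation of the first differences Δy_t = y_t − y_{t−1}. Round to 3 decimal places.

First differences Δy: 0, -1, 4, -1, -7, 14, -16
Mean of differences = -1.0000
Numerator Σ(Δy_t−Δȳ)(Δy_{t+1}−Δȳ) = -315.0000
Denominator Σ(Δy_t−Δȳ)² = 512.0000
r_1(Δy) = -315.0000 / 512.0000 = -0.615

-0.615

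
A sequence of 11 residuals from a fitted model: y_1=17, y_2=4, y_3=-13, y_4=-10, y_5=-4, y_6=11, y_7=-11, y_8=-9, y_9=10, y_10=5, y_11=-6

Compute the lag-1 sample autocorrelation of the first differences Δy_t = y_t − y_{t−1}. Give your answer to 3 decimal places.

First differences Δy: -13, -17, 3, 6, 15, -22, 2, 19, -5, -11
Mean of differences = -2.3000
Numerator Σ(Δy_t−Δȳ)(Δy_{t+1}−Δȳ) = -100.9900
Denominator Σ(Δy_t−Δȳ)² = 1670.1000
r_1(Δy) = -100.9900 / 1670.1000 = -0.060

-0.060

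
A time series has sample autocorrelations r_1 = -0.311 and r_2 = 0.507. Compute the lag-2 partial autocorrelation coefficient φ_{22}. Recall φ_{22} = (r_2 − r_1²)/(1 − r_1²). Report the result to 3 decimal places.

φ_{22} = (r_2 − r_1²) / (1 − r_1²)
r_1² = (-0.311)² = 0.096721
Numerator = 0.507 − 0.0967 = 0.4103; denominator = 1 − 0.0967 = 0.9033
φ_{22} = 0.4103 / 0.9033 = 0.454

0.454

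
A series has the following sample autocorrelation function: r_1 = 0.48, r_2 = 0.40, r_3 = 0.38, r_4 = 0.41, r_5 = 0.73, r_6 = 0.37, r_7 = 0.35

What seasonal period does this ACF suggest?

The largest autocorrelation is r_5 = 0.73; the remaining lags stay at or below 0.48. The elevated value at lag 1 (0.48), dropping to 0.40 at lag 2, reflects decaying short-term dependence rather than seasonality.
The dominant spike at lag 5 indicates a seasonal period of 5.

5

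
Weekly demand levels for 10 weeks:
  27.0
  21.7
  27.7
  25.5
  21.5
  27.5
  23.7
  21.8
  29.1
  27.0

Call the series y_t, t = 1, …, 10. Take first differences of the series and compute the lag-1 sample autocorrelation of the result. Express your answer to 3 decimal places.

-0.534

First differences Δy: -5.3, 6.0, -2.2, -4.0, 6.0, -3.8, -1.9, 7.3, -2.1
Mean of differences = 0.0000
Numerator Σ(Δy_t−Δȳ)(Δy_{t+1}−Δȳ) = -104.9800
Denominator Σ(Δy_t−Δȳ)² = 196.6800
r_1(Δy) = -104.9800 / 196.6800 = -0.534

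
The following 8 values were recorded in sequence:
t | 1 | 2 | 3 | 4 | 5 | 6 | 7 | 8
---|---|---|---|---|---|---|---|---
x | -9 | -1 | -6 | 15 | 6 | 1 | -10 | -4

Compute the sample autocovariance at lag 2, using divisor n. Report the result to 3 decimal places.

-4.000

Mean x̄ = (-9 − 1 − 6 + 15 + 6 + 1 − 10 − 4)/8 = -1.0000
Σ_{t=1}^{6}(x_t−x̄)(x_{t+2}−x̄) = -32.0000
γ_2 = -32.0000 / 8 = -4.000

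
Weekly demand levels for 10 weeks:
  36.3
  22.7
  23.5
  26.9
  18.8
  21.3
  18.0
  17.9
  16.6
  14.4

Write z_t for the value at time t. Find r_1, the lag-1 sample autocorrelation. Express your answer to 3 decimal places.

0.232

Mean z̄ = (36.3 + 22.7 + 23.5 + 26.9 + 18.8 + 21.3 + 18.0 + 17.9 + 16.6 + 14.4)/10 = 21.6400
Numerator Σ_{t=1}^{9}(z_t−z̄)(z_{t+1}−z̄) = 83.5124
Denominator Σ(z_t−z̄)² = 360.4040
r_1 = 83.5124 / 360.4040 = 0.232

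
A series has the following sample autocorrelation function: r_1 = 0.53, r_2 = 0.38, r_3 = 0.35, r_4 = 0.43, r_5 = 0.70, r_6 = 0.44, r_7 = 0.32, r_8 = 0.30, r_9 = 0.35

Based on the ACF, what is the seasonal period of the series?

5

The largest autocorrelation is r_5 = 0.70; the remaining lags stay at or below 0.53. The elevated value at lag 1 (0.53), dropping to 0.38 at lag 2, reflects decaying short-term dependence rather than seasonality.
The dominant spike at lag 5 indicates a seasonal period of 5.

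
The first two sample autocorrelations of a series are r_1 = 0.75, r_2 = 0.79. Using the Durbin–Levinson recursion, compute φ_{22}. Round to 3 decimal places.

φ_{22} = (r_2 − r_1²) / (1 − r_1²)
r_1² = (0.75)² = 0.5625
Numerator = 0.79 − 0.5625 = 0.2275; denominator = 1 − 0.5625 = 0.4375
φ_{22} = 0.2275 / 0.4375 = 0.520

0.520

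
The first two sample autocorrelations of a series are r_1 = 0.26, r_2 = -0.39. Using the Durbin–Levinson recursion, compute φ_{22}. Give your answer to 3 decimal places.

φ_{22} = (r_2 − r_1²) / (1 − r_1²)
r_1² = (0.26)² = 0.0676
Numerator = -0.39 − 0.0676 = -0.4576; denominator = 1 − 0.0676 = 0.9324
φ_{22} = -0.4576 / 0.9324 = -0.491

-0.491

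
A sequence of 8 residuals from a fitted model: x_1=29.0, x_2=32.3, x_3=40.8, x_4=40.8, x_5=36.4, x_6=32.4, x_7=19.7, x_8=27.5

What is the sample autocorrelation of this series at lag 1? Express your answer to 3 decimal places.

0.469

Mean x̄ = (29.0 + 32.3 + 40.8 + 40.8 + 36.4 + 32.4 + 19.7 + 27.5)/8 = 32.3625
Deviations from mean: -3.3625, -0.0625, 8.4375, 8.4375, 4.0375, 0.0375, -12.6625, -4.8625
Numerator Σ_{t=1}^{7}(x_t−x̄)(x_{t+1}−x̄) = 166.1886
Denominator Σ(x_t−x̄)² = 353.9788
r_1 = 166.1886 / 353.9788 = 0.469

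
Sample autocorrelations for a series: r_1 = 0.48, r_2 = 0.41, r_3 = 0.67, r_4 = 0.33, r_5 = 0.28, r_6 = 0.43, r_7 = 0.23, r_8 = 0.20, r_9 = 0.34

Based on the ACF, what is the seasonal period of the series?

3

The largest autocorrelation is r_3 = 0.67; the remaining lags stay at or below 0.48. The elevated value at lag 1 (0.48), dropping to 0.41 at lag 2, reflects decaying short-term dependence rather than seasonality.
The dominant spike at lag 3 indicates a seasonal period of 3.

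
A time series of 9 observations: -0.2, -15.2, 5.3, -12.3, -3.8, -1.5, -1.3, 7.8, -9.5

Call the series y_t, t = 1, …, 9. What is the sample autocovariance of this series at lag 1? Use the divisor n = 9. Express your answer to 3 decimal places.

Mean ȳ = (-0.2 − 15.2 + 5.3 − 12.3 − 3.8 − 1.5 − 1.3 + 7.8 − 9.5)/9 = -3.4111
Σ_{t=1}^{8}(y_t−ȳ)(y_{t+1}−ȳ) = -255.8290
γ_1 = -255.8290 / 9 = -28.425

-28.425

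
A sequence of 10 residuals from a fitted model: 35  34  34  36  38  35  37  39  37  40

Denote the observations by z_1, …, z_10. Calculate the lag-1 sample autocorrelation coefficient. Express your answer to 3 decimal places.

Mean z̄ = (35 + 34 + 34 + 36 + 38 + 35 + 37 + 39 + 37 + 40)/10 = 36.5000
Numerator Σ_{t=1}^{9}(z_t−z̄)(z_{t+1}−z̄) = 11.7500
Denominator Σ(z_t−z̄)² = 38.5000
r_1 = 11.7500 / 38.5000 = 0.305

0.305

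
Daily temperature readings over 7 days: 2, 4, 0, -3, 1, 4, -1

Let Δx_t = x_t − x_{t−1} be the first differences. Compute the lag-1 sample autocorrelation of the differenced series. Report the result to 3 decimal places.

-0.145

First differences Δx: 2, -4, -3, 4, 3, -5
Mean of differences = -0.5000
Numerator Σ(Δx_t−Δx̄)(Δx_{t+1}−Δx̄) = -11.2500
Denominator Σ(Δx_t−Δx̄)² = 77.5000
r_1(Δx) = -11.2500 / 77.5000 = -0.145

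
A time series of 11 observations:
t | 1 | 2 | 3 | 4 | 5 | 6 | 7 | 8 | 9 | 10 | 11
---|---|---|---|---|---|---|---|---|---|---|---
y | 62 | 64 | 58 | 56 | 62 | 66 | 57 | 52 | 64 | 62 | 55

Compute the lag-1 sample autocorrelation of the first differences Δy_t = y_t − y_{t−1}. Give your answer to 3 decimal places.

First differences Δy: 2, -6, -2, 6, 4, -9, -5, 12, -2, -7
Mean of differences = -0.7000
Numerator Σ(Δy_t−Δȳ)(Δy_{t+1}−Δȳ) = -50.8900
Denominator Σ(Δy_t−Δȳ)² = 394.1000
r_1(Δy) = -50.8900 / 394.1000 = -0.129

-0.129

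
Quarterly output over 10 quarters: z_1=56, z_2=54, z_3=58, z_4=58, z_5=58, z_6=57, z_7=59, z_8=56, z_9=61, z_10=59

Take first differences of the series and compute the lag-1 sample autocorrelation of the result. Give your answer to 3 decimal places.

-0.701

First differences Δz: -2, 4, 0, 0, -1, 2, -3, 5, -2
Mean of differences = 0.3333
Numerator Σ(Δz_t−Δz̄)(Δz_{t+1}−Δz̄) = -43.4444
Denominator Σ(Δz_t−Δz̄)² = 62.0000
r_1(Δz) = -43.4444 / 62.0000 = -0.701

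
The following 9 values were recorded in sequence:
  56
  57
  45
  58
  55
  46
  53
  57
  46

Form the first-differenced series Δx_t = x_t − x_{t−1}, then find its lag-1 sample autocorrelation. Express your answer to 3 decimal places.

First differences Δx: 1, -12, 13, -3, -9, 7, 4, -11
Mean of differences = -1.2500
Numerator Σ(Δx_t−Δx̄)(Δx_{t+1}−Δx̄) = -260.5625
Denominator Σ(Δx_t−Δx̄)² = 577.5000
r_1(Δx) = -260.5625 / 577.5000 = -0.451

-0.451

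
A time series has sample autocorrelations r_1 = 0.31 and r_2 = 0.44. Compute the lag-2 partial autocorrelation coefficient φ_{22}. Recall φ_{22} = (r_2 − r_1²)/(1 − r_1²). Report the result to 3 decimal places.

φ_{22} = (r_2 − r_1²) / (1 − r_1²)
r_1² = (0.31)² = 0.0961
Numerator = 0.44 − 0.0961 = 0.3439; denominator = 1 − 0.0961 = 0.9039
φ_{22} = 0.3439 / 0.9039 = 0.380

0.380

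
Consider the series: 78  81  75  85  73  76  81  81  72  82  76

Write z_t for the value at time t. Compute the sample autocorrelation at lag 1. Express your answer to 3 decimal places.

Mean z̄ = (78 + 81 + 75 + 85 + 73 + 76 + 81 + 81 + 72 + 82 + 76)/11 = 78.1818
Numerator Σ_{t=1}^{10}(z_t−z̄)(z_{t+1}−z̄) = -102.7603
Denominator Σ(z_t−z̄)² = 169.6364
r_1 = -102.7603 / 169.6364 = -0.606

-0.606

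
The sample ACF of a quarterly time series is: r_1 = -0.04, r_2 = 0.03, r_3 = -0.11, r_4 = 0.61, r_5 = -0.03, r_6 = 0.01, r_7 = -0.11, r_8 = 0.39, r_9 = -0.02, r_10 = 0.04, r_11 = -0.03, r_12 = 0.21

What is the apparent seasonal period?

4

The largest autocorrelation is r_4 = 0.61, with weaker echoes at lags 8 (0.39) and 12 (0.21); the remaining lags stay at or below 0.04.
The dominant spike at lag 4 indicates a seasonal period of 4.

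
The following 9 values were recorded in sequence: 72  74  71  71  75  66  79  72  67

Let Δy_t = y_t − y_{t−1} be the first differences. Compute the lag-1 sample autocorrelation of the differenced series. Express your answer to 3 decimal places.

-0.619

First differences Δy: 2, -3, 0, 4, -9, 13, -7, -5
Mean of differences = -0.6250
Numerator Σ(Δy_t−Δȳ)(Δy_{t+1}−Δȳ) = -216.6406
Denominator Σ(Δy_t−Δȳ)² = 349.8750
r_1(Δy) = -216.6406 / 349.8750 = -0.619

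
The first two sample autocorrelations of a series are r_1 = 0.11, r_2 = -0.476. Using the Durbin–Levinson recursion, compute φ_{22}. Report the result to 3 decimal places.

φ_{22} = (r_2 − r_1²) / (1 − r_1²)
r_1² = (0.11)² = 0.0121
Numerator = -0.476 − 0.0121 = -0.4881; denominator = 1 − 0.0121 = 0.9879
φ_{22} = -0.4881 / 0.9879 = -0.494

-0.494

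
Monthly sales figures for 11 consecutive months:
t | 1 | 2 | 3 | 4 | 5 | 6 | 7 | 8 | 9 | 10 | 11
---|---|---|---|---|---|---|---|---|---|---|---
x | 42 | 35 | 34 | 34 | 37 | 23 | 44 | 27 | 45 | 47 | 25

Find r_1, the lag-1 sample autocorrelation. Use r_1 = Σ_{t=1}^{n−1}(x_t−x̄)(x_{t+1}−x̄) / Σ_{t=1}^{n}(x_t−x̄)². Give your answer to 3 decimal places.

Mean x̄ = (42 + 35 + 34 + 34 + 37 + 23 + 44 + 27 + 45 + 47 + 25)/11 = 35.7273
Numerator Σ_{t=1}^{10}(x_t−x̄)(x_{t+1}−x̄) = -293.5289
Denominator Σ(x_t−x̄)² = 682.1818
r_1 = -293.5289 / 682.1818 = -0.430

-0.430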